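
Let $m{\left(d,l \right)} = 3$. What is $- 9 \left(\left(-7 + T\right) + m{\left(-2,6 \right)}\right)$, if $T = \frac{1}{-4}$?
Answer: $\frac{153}{4} \approx 38.25$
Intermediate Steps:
$T = - \frac{1}{4} \approx -0.25$
$- 9 \left(\left(-7 + T\right) + m{\left(-2,6 \right)}\right) = - 9 \left(\left(-7 - \frac{1}{4}\right) + 3\right) = - 9 \left(- \frac{29}{4} + 3\right) = \left(-9\right) \left(- \frac{17}{4}\right) = \frac{153}{4}$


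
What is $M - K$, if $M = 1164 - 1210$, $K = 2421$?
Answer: $-2467$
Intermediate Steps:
$M = -46$ ($M = 1164 - 1210 = -46$)
$M - K = -46 - 2421 = -2467$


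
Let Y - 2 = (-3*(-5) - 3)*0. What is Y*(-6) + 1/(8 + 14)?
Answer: -263/22 ≈ -11.955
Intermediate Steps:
Y = 2 (Y = 2 + (-3*(-5) - 3)*0 = 2 + (15 - 3)*0 = 2 + 12*0 = 2 + 0 = 2)
Y*(-6) + 1/(8 + 14) = 2*(-6) + 1/(8 + 14) = -12 + 1/22 = -263/22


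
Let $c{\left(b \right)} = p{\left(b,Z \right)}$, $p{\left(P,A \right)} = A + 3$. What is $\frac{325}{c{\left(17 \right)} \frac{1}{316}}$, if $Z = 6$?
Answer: $\frac{102700}{9} \approx 11411.0$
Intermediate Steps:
$p{\left(P,A \right)} = 3 + A$
$c{\left(b \right)} = 9$ ($c{\left(b \right)} = 3 + 6 = 9$)
$\frac{325}{c{\left(17 \right)} \frac{1}{316}} = \frac{325}{9 \cdot \frac{1}{316}} = \frac{325}{\frac{9}{316}} = 325 \cdot \frac{316}{9} = \frac{102700}{9}$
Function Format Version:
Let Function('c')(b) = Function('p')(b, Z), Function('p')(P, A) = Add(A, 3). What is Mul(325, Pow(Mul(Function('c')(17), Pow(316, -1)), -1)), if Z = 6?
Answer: Rational(102700, 9) ≈ 11411.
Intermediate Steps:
Function('p')(P, A) = Add(3, A)
Function('c')(b) = 9 (Function('c')(b) = Add(3, 6) = 9)
Mul(325, Pow(Mul(Function('c')(17), Pow(316, -1)), -1)) = Mul(325, Pow(Mul(9, Pow(316, -1)), -1)) = Mul(325, Pow(Mul(9, Rational(1, 316)), -1)) = Mul(325, Pow(Rational(9, 316), -1)) = Mul(325, Rational(316, 9)) = Rational(102700, 9)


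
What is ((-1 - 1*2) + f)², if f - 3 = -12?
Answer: 144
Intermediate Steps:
f = -9 (f = 3 - 12 = -9)
((-1 - 1*2) + f)² = ((-1 - 1*2) - 9)² = ((-1 - 2) - 9)² = (-3 - 9)² = (-12)² = 144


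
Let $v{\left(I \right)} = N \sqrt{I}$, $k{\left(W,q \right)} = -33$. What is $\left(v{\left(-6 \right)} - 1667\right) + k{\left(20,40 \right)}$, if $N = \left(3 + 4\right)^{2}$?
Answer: $-1700 + 49 i \sqrt{6} \approx -1700.0 + 120.03 i$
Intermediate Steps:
$N = 49$ ($N = 7^{2} = 49$)
$v{\left(I \right)} = 49 \sqrt{I}$
$\left(v{\left(-6 \right)} - 1667\right) + k{\left(20,40 \right)} = \left(49 \sqrt{-6} - 1667\right) - 33 = \left(49 i \sqrt{6} - 1667\right) - 33 = \left(-1667 + 49 i \sqrt{6}\right) - 33 = -1700 + 49 i \sqrt{6}$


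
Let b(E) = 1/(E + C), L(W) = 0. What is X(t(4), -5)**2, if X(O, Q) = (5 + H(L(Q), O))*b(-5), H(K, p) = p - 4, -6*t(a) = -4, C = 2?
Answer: 25/81 ≈ 0.30864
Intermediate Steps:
t(a) = 2/3 (t(a) = -1/6*(-4) = 2/3)
b(E) = 1/(2 + E) (b(E) = 1/(E + 2) = 1/(2 + E))
H(K, p) = -4 + p
X(O, Q) = -1/3 - O/3 (X(O, Q) = (5 + (-4 + O))/(2 - 5) = (1 + O)/(-3) = (1 + O)*(-1/3) = -1/3 - O/3)
X(t(4), -5)**2 = (-1/3 - 1/3*2/3)**2 = (-1/3 - 2/9)**2 = (-5/9)**2 = 25/81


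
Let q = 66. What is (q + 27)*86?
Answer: 7998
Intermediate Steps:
(q + 27)*86 = (66 + 27)*86 = 93*86 = 7998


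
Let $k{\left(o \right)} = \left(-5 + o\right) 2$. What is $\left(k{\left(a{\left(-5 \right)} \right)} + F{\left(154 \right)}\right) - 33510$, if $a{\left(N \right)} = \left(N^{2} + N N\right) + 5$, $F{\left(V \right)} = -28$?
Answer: $-33438$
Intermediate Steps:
$a{\left(N \right)} = 5 + 2 N^{2}$ ($a{\left(N \right)} = \left(N^{2} + N^{2}\right) + 5 = 2 N^{2} + 5 = 5 + 2 N^{2}$)
$k{\left(o \right)} = -10 + 2 o$
$\left(k{\left(a{\left(-5 \right)} \right)} + F{\left(154 \right)}\right) - 33510 = \left(\left(-10 + 2 \left(5 + 2 \left(-5\right)^{2}\right)\right) - 28\right) - 33510 = \left(\left(-10 + 2 \left(5 + 2 \cdot 25\right)\right) - 28\right) - 33510 = \left(\left(-10 + 2 \left(5 + 50\right)\right) - 28\right) - 33510 = \left(\left(-10 + 2 \cdot 55\right) - 28\right) - 33510 = \left(\left(-10 + 110\right) - 28\right) - 33510 = \left(100 - 28\right) - 33510 = 72 - 33510 = -33438$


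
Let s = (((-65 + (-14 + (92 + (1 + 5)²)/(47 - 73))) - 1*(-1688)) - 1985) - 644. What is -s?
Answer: 13324/13 ≈ 1024.9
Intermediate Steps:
s = -13324/13 (s = (((-65 + (-14 + (92 + 6²)/(-26))) + 1688) - 1985) - 644 = (((-65 + (-14 + (92 + 36)*(-1/26))) + 1688) - 1985) - 644 = (((-65 + (-14 + 128*(-1/26))) + 1688) - 1985) - 644 = (((-65 + (-14 - 64/13)) + 1688) - 1985) - 644 = (((-65 - 246/13) + 1688) - 1985) - 644 = ((-1091/13 + 1688) - 1985) - 644 = (20853/13 - 1985) - 644 = -4952/13 - 644 = -13324/13 ≈ -1024.9)
-s = -1*(-13324/13) = 13324/13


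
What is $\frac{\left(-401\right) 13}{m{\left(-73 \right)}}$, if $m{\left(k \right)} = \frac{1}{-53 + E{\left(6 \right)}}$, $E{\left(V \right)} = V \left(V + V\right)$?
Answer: $-99047$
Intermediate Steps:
$E{\left(V \right)} = 2 V^{2}$ ($E{\left(V \right)} = V 2 V = 2 V^{2}$)
$m{\left(k \right)} = \frac{1}{19}$ ($m{\left(k \right)} = \frac{1}{-53 + 2 \cdot 6^{2}} = \frac{1}{-53 + 2 \cdot 36} = \frac{1}{-53 + 72} = \frac{1}{19}$)
$\frac{\left(-401\right) 13}{m{\left(-73 \right)}} = \left(-401\right) 13 \frac{1}{\frac{1}{19}} = \left(-5213\right) 19 = -99047$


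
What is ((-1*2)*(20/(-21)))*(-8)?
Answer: -320/21 ≈ -15.238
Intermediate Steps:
((-1*2)*(20/(-21)))*(-8) = -40*(-1)/21*(-8) = -2*(-20/21)*(-8) = (40/21)*(-8) = -320/21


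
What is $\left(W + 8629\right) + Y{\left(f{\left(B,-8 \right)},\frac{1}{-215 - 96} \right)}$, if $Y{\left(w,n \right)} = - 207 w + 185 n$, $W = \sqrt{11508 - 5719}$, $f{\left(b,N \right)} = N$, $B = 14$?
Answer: $\frac{3198450}{311} + \sqrt{5789} \approx 10360.0$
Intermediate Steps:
$W = \sqrt{5789} \approx 76.085$
$\left(W + 8629\right) + Y{\left(f{\left(B,-8 \right)},\frac{1}{-215 - 96} \right)} = \left(\sqrt{5789} + 8629\right) + \left(\left(-207\right) \left(-8\right) + \frac{185}{-215 - 96}\right) = \left(8629 + \sqrt{5789}\right) + \left(1656 + \frac{185}{-311}\right) = \left(8629 + \sqrt{5789}\right) + \left(1656 + 185 \left(- \frac{1}{311}\right)\right) = \left(8629 + \sqrt{5789}\right) + \left(1656 - \frac{185}{311}\right) = \left(8629 + \sqrt{5789}\right) + \frac{514831}{311} = \frac{3198450}{311} + \sqrt{5789}$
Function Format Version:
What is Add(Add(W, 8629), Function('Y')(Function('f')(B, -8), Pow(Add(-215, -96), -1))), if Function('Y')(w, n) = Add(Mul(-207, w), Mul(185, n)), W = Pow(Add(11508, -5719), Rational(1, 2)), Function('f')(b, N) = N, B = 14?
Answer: Add(Rational(3198450, 311), Pow(5789, Rational(1, 2))) ≈ 10360.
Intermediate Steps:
W = Pow(5789, Rational(1, 2)) ≈ 76.085
Add(Add(W, 8629), Function('Y')(Function('f')(B, -8), Pow(Add(-215, -96), -1))) = Add(Add(Pow(5789, Rational(1, 2)), 8629), Add(Mul(-207, -8), Mul(185, Pow(Add(-215, -96), -1)))) = Add(Add(8629, Pow(5789, Rational(1, 2))), Add(1656, Mul(185, Pow(-311, -1)))) = Add(Add(8629, Pow(5789, Rational(1, 2))), Add(1656, Mul(185, Rational(-1, 311)))) = Add(Add(8629, Pow(5789, Rational(1, 2))), Add(1656, Rational(-185, 311))) = Add(Add(8629, Pow(5789, Rational(1, 2))), Rational(514831, 311)) = Add(Rational(3198450, 311), Pow(5789, Rational(1, 2)))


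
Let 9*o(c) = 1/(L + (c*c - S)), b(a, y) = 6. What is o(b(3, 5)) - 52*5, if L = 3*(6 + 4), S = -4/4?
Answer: -156779/603 ≈ -260.00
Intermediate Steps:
S = -1 (S = -4*¼ = -1)
L = 30 (L = 3*10 = 30)
o(c) = 1/(9*(31 + c²)) (o(c) = 1/(9*(30 + (c*c - 1*(-1)))) = 1/(9*(30 + (c² + 1))) = 1/(9*(30 + (1 + c²))) = 1/(9*(31 + c²)))
o(b(3, 5)) - 52*5 = 1/(9*(31 + 6²)) - 52*5 = 1/(9*(31 + 36)) - 260 = (⅑)/67 - 260 = (⅑)*(1/67) - 260 = 1/603 - 260 = -156779/603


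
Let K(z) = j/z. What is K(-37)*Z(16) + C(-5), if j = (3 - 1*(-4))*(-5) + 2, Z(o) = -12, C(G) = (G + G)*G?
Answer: 1454/37 ≈ 39.297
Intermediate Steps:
C(G) = 2*G² (C(G) = (2*G)*G = 2*G²)
j = -33 (j = (3 + 4)*(-5) + 2 = 7*(-5) + 2 = -35 + 2 = -33)
K(z) = -33/z
K(-37)*Z(16) + C(-5) = -33/(-37)*(-12) + 2*(-5)² = -33*(-1/37)*(-12) + 2*25 = (33/37)*(-12) + 50 = -396/37 + 50 = 1454/37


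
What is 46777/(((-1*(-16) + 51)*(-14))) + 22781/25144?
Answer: -11783595/240664 ≈ -48.963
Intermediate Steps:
46777/(((-1*(-16) + 51)*(-14))) + 22781/25144 = 46777/(((16 + 51)*(-14))) + 22781*(1/25144) = 46777/((67*(-14))) + 22781/25144 = 46777/(-938) + 22781/25144 = 46777*(-1/938) + 22781/25144 = -46777/938 + 22781/25144 = -11783595/240664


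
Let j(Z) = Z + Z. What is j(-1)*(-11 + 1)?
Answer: 20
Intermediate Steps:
j(Z) = 2*Z
j(-1)*(-11 + 1) = (2*(-1))*(-11 + 1) = -2*(-10) = 20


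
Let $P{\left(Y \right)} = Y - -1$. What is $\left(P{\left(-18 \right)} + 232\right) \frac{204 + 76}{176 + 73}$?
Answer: $\frac{60200}{249} \approx 241.77$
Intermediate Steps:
$P{\left(Y \right)} = 1 + Y$ ($P{\left(Y \right)} = Y + 1 = 1 + Y$)
$\left(P{\left(-18 \right)} + 232\right) \frac{204 + 76}{176 + 73} = \left(\left(1 - 18\right) + 232\right) \frac{204 + 76}{176 + 73} = \left(-17 + 232\right) \frac{280}{249} = 215 \cdot 280 \cdot \frac{1}{249} = 215 \cdot \frac{280}{249} = \frac{60200}{249}$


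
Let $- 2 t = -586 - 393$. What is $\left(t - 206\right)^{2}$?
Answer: $\frac{321489}{4} \approx 80372.0$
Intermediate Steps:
$t = \frac{979}{2}$ ($t = - \frac{-586 - 393}{2} = \left(- \frac{1}{2}\right) \left(-979\right) = \frac{979}{2} \approx 489.5$)
$\left(t - 206\right)^{2} = \left(\frac{979}{2} - 206\right)^{2} = \left(\frac{567}{2}\right)^{2} = \frac{321489}{4}$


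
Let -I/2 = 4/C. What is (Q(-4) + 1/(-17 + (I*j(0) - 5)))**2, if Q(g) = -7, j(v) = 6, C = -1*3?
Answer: 1849/36 ≈ 51.361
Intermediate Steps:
C = -3
I = 8/3 (I = -8/(-3) = -8*(-1)/3 = -2*(-4/3) = 8/3 ≈ 2.6667)
(Q(-4) + 1/(-17 + (I*j(0) - 5)))**2 = (-7 + 1/(-17 + ((8/3)*6 - 5)))**2 = (-7 + 1/(-17 + (16 - 5)))**2 = (-7 + 1/(-17 + 11))**2 = (-7 + 1/(-6))**2 = (-7 - 1/6)**2 = (-43/6)**2 = 1849/36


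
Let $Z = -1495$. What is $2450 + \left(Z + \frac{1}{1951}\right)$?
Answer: $\frac{1863206}{1951} \approx 955.0$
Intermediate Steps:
$2450 + \left(Z + \frac{1}{1951}\right) = 2450 - \left(1495 - \frac{1}{1951}\right) = 2450 + \left(-1495 + \frac{1}{1951}\right) = 2450 - \frac{2916744}{1951} = \frac{1863206}{1951}$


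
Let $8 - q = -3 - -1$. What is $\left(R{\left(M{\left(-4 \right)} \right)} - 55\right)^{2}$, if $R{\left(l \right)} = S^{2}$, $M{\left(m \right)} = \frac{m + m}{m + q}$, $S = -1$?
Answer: $2916$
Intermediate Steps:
$q = 10$ ($q = 8 - \left(-3 - -1\right) = 8 - \left(-3 + 1\right) = 8 - -2 = 8 + 2 = 10$)
$M{\left(m \right)} = \frac{2 m}{10 + m}$ ($M{\left(m \right)} = \frac{m + m}{m + 10} = \frac{2 m}{10 + m}$)
$R{\left(l \right)} = 1$ ($R{\left(l \right)} = \left(-1\right)^{2} = 1$)
$\left(R{\left(M{\left(-4 \right)} \right)} - 55\right)^{2} = \left(1 - 55\right)^{2} = \left(-54\right)^{2} = 2916$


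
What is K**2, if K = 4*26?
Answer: 10816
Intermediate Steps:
K = 104
K**2 = 104**2 = 10816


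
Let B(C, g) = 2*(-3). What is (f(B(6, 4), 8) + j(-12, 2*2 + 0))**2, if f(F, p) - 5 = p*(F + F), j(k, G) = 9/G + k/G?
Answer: 134689/16 ≈ 8418.1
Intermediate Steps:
B(C, g) = -6
f(F, p) = 5 + 2*F*p (f(F, p) = 5 + p*(F + F) = 5 + p*(2*F) = 5 + 2*F*p)
(f(B(6, 4), 8) + j(-12, 2*2 + 0))**2 = ((5 + 2*(-6)*8) + (9 - 12)/(2*2 + 0))**2 = ((5 - 96) - 3/(4 + 0))**2 = (-91 - 3/4)**2 = (-367/4)**2 = 134689/16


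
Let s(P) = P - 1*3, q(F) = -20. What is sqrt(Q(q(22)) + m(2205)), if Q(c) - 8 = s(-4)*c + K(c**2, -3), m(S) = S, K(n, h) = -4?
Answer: 9*sqrt(29) ≈ 48.466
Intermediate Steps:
s(P) = -3 + P (s(P) = P - 3 = -3 + P)
Q(c) = 4 - 7*c (Q(c) = 8 + ((-3 - 4)*c - 4) = 8 + (-7*c - 4) = 8 + (-4 - 7*c) = 4 - 7*c)
sqrt(Q(q(22)) + m(2205)) = sqrt((4 - 7*(-20)) + 2205) = sqrt((4 + 140) + 2205) = sqrt(144 + 2205) = sqrt(2349) = 9*sqrt(29)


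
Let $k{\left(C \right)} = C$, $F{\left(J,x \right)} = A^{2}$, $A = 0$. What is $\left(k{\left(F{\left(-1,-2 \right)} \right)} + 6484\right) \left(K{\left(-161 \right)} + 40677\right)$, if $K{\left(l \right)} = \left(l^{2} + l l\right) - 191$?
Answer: $598654752$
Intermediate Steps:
$F{\left(J,x \right)} = 0$ ($F{\left(J,x \right)} = 0^{2} = 0$)
$K{\left(l \right)} = -191 + 2 l^{2}$ ($K{\left(l \right)} = \left(l^{2} + l^{2}\right) - 191 = 2 l^{2} - 191 = -191 + 2 l^{2}$)
$\left(k{\left(F{\left(-1,-2 \right)} \right)} + 6484\right) \left(K{\left(-161 \right)} + 40677\right) = \left(0 + 6484\right) \left(\left(-191 + 2 \left(-161\right)^{2}\right) + 40677\right) = 6484 \left(\left(-191 + 2 \cdot 25921\right) + 40677\right) = 6484 \left(\left(-191 + 51842\right) + 40677\right) = 6484 \left(51651 + 40677\right) = 6484 \cdot 92328 = 598654752$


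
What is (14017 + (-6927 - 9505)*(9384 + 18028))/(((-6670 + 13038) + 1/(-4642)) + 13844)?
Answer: -696949828938/31274701 ≈ -22285.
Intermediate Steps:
(14017 + (-6927 - 9505)*(9384 + 18028))/(((-6670 + 13038) + 1/(-4642)) + 13844) = (14017 - 16432*27412)/((6368 - 1/4642) + 13844) = (14017 - 450433984)/(29560255/4642 + 13844) = -450419967/93824103/4642 = -450419967*4642/93824103 = -696949828938/31274701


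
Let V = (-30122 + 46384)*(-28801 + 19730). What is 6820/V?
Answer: -3410/73756301 ≈ -4.6233e-5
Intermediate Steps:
V = -147512602 (V = 16262*(-9071) = -147512602)
6820/V = 6820/(-147512602) = 6820*(-1/147512602) = -3410/73756301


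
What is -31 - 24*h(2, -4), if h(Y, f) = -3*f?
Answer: -319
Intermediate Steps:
-31 - 24*h(2, -4) = -31 - (-72)*(-4) = -31 - 24*12 = -31 - 288 = -319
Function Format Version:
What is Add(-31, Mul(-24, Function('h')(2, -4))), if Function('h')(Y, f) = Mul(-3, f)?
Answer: -319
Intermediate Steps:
Add(-31, Mul(-24, Function('h')(2, -4))) = Add(-31, Mul(-24, Mul(-3, -4))) = Add(-31, Mul(-24, 12)) = Add(-31, -288) = -319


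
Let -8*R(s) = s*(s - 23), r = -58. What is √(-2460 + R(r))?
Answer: I*√12189/2 ≈ 55.202*I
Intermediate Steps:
R(s) = -s*(-23 + s)/8 (R(s) = -s*(s - 23)/8 = -s*(-23 + s)/8)
√(-2460 + R(r)) = √(-2460 + (⅛)*(-58)*(23 - 1*(-58))) = √(-2460 + (⅛)*(-58)*(23 + 58)) = √(-2460 + (⅛)*(-58)*81) = √(-2460 - 2349/4) = √(-12189/4) = I*√12189/2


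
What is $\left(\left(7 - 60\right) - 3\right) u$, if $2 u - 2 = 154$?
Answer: $-4368$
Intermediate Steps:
$u = 78$ ($u = 1 + \frac{1}{2} \cdot 154 = 1 + 77 = 78$)
$\left(\left(7 - 60\right) - 3\right) u = \left(\left(7 - 60\right) - 3\right) 78 = \left(-53 - 3\right) 78 = \left(-56\right) 78 = -4368$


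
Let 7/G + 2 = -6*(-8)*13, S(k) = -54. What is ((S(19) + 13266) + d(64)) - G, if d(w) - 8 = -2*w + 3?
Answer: 8145083/622 ≈ 13095.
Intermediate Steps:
d(w) = 11 - 2*w (d(w) = 8 + (-2*w + 3) = 8 + (3 - 2*w) = 11 - 2*w)
G = 7/622 (G = 7/(-2 - 6*(-8)*13) = 7/(-2 + 48*13) = 7/(-2 + 624) = 7/622 ≈ 0.011254)
((S(19) + 13266) + d(64)) - G = ((-54 + 13266) + (11 - 2*64)) - 1*7/622 = (13212 + (11 - 128)) - 7/622 = (13212 - 117) - 7/622 = 13095 - 7/622 = 8145083/622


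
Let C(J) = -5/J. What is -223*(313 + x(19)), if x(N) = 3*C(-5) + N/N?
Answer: -70691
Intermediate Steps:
x(N) = 4 (x(N) = 3*(-5/(-5)) + N/N = 3*(-5*(-⅕)) + 1 = 3*1 + 1 = 3 + 1 = 4)
-223*(313 + x(19)) = -223*(313 + 4) = -223*317 = -70691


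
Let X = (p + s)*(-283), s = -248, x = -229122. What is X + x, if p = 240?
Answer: -226858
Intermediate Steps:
X = 2264 (X = (240 - 248)*(-283) = -8*(-283) = 2264)
X + x = 2264 - 229122 = -226858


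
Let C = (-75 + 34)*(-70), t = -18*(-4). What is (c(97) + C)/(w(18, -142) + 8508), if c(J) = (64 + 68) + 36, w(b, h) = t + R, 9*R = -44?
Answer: 13671/38588 ≈ 0.35428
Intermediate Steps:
R = -44/9 (R = (⅑)*(-44) = -44/9 ≈ -4.8889)
t = 72
w(b, h) = 604/9 (w(b, h) = 72 - 44/9 = 604/9)
C = 2870 (C = -41*(-70) = 2870)
c(J) = 168 (c(J) = 132 + 36 = 168)
(c(97) + C)/(w(18, -142) + 8508) = (168 + 2870)/(604/9 + 8508) = 3038/(77176/9) = 3038*(9/77176) = 13671/38588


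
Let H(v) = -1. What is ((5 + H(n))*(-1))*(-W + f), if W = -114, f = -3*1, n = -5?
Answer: -444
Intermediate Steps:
f = -3
((5 + H(n))*(-1))*(-W + f) = ((5 - 1)*(-1))*(-1*(-114) - 3) = (4*(-1))*(114 - 3) = -4*111 = -444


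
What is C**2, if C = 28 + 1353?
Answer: 1907161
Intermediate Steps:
C = 1381
C**2 = 1381**2 = 1907161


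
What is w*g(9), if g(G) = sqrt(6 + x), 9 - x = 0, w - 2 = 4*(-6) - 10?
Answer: -32*sqrt(15) ≈ -123.94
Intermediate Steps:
w = -32 (w = 2 + (4*(-6) - 10) = 2 + (-24 - 10) = 2 - 34 = -32)
x = 9 (x = 9 - 1*0 = 9 + 0 = 9)
g(G) = sqrt(15) (g(G) = sqrt(6 + 9) = sqrt(15))
w*g(9) = -32*sqrt(15)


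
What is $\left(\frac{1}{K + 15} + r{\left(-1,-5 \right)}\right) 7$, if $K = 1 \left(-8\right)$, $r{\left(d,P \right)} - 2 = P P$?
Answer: $190$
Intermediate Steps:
$r{\left(d,P \right)} = 2 + P^{2}$ ($r{\left(d,P \right)} = 2 + P P = 2 + P^{2}$)
$K = -8$
$\left(\frac{1}{K + 15} + r{\left(-1,-5 \right)}\right) 7 = \left(\frac{1}{-8 + 15} + \left(2 + \left(-5\right)^{2}\right)\right) 7 = \left(\frac{1}{7} + \left(2 + 25\right)\right) 7 = \left(\frac{1}{7} + 27\right) 7 = \frac{190}{7} \cdot 7 = 190$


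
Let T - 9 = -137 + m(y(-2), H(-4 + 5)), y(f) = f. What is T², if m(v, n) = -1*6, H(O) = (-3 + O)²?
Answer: 17956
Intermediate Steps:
m(v, n) = -6
T = -134 (T = 9 + (-137 - 6) = 9 - 143 = -134)
T² = (-134)² = 17956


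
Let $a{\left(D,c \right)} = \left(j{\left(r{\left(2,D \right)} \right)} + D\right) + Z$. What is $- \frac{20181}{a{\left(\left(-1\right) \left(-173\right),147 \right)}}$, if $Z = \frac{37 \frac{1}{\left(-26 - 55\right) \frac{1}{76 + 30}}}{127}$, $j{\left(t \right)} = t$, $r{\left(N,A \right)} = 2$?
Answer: $- \frac{207601947}{1796303} \approx -115.57$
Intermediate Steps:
$Z = - \frac{3922}{10287}$ ($Z = \frac{37}{\left(-81\right) \frac{1}{106}} \cdot \frac{1}{127} = \frac{37}{- \frac{81}{106}} \cdot \frac{1}{127} = 37 \left(- \frac{106}{81}\right) \frac{1}{127} = \left(- \frac{3922}{81}\right) \frac{1}{127} = - \frac{3922}{10287} \approx -0.38126$)
$a{\left(D,c \right)} = \frac{16652}{10287} + D$ ($a{\left(D,c \right)} = \left(2 + D\right) - \frac{3922}{10287} = \frac{16652}{10287} + D$)
$- \frac{20181}{a{\left(\left(-1\right) \left(-173\right),147 \right)}} = - \frac{20181}{\frac{16652}{10287} - -173} = - \frac{20181}{\frac{16652}{10287} + 173} = - \frac{20181}{\frac{1796303}{10287}} = \left(-20181\right) \frac{10287}{1796303} = - \frac{207601947}{1796303}$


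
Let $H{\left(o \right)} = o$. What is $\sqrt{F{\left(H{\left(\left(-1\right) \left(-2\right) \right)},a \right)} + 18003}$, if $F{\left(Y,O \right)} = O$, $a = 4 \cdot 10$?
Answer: $\sqrt{18043} \approx 134.32$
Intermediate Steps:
$a = 40$
$\sqrt{F{\left(H{\left(\left(-1\right) \left(-2\right) \right)},a \right)} + 18003} = \sqrt{40 + 18003} = \sqrt{18043}$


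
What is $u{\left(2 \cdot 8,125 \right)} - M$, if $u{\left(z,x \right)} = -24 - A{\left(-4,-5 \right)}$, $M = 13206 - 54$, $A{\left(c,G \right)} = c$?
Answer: $-13172$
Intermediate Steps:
$M = 13152$
$u{\left(z,x \right)} = -20$ ($u{\left(z,x \right)} = -24 - -4 = -24 + 4 = -20$)
$u{\left(2 \cdot 8,125 \right)} - M = -20 - 13152 = -13172$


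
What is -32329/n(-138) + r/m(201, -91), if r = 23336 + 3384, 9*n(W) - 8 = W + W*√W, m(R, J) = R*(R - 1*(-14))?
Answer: 15502527289/1039113318 - 1825119*I*√138/120226 ≈ 14.919 - 178.33*I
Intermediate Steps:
m(R, J) = R*(14 + R) (m(R, J) = R*(R + 14) = R*(14 + R))
n(W) = 8/9 + W/9 + W^(3/2)/9 (n(W) = 8/9 + (W + W*√W)/9 = 8/9 + (W + W^(3/2))/9 = 8/9 + (W/9 + W^(3/2)/9) = 8/9 + W/9 + W^(3/2)/9)
r = 26720
-32329/n(-138) + r/m(201, -91) = -32329/(8/9 + (⅑)*(-138) + (-138)^(3/2)/9) + 26720/((201*(14 + 201))) = -32329/(8/9 - 46/3 + (-138*I*√138)/9) + 26720/((201*215)) = -32329/(8/9 - 46/3 - 46*I*√138/3) + 26720/43215 = -32329/(-130/9 - 46*I*√138/3) + 26720*(1/43215) = -32329/(-130/9 - 46*I*√138/3) + 5344/8643 = 5344/8643 - 32329/(-130/9 - 46*I*√138/3)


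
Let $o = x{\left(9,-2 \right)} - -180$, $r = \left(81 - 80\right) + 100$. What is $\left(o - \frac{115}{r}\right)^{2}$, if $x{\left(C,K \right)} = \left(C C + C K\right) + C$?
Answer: $\frac{641963569}{10201} \approx 62931.0$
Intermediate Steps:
$x{\left(C,K \right)} = C + C^{2} + C K$ ($x{\left(C,K \right)} = \left(C^{2} + C K\right) + C = C + C^{2} + C K$)
$r = 101$ ($r = 1 + 100 = 101$)
$o = 252$ ($o = 9 \left(1 + 9 - 2\right) - -180 = 9 \cdot 8 + 180 = 72 + 180 = 252$)
$\left(o - \frac{115}{r}\right)^{2} = \left(252 - \frac{115}{101}\right)^{2} = \left(\frac{25337}{101}\right)^{2} = \frac{641963569}{10201}$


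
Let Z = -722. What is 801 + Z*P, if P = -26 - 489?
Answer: 372631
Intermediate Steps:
P = -515
801 + Z*P = 801 - 722*(-515) = 801 + 371830 = 372631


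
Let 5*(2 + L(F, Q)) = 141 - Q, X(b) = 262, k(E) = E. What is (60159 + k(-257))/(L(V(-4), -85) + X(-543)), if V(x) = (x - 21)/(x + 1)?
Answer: 149755/763 ≈ 196.27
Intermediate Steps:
V(x) = (-21 + x)/(1 + x)
L(F, Q) = 131/5 - Q/5 (L(F, Q) = -2 + (141 - Q)/5 = -2 + (141/5 - Q/5) = 131/5 - Q/5)
(60159 + k(-257))/(L(V(-4), -85) + X(-543)) = (60159 - 257)/((131/5 - 1/5*(-85)) + 262) = 59902/((131/5 + 17) + 262) = 59902/(216/5 + 262) = 59902/(1526/5) = 59902*(5/1526) = 149755/763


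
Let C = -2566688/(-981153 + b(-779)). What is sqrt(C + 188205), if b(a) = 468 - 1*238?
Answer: sqrt(181095237961990469)/980923 ≈ 433.83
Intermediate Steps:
b(a) = 230 (b(a) = 468 - 238 = 230)
C = 2566688/980923 (C = -2566688/(-981153 + 230) = -2566688/(-980923) = -2566688*(-1/980923) = 2566688/980923 ≈ 2.6166)
sqrt(C + 188205) = sqrt(2566688/980923 + 188205) = sqrt(184617179903/980923) = sqrt(181095237961990469)/980923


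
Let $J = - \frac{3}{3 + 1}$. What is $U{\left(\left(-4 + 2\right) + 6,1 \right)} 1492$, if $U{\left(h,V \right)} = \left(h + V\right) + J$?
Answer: $6341$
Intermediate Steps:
$J = - \frac{3}{4} \approx -0.75$
$U{\left(h,V \right)} = - \frac{3}{4} + V + h$ ($U{\left(h,V \right)} = \left(h + V\right) - \frac{3}{4} = \left(V + h\right) - \frac{3}{4} = - \frac{3}{4} + V + h$)
$U{\left(\left(-4 + 2\right) + 6,1 \right)} 1492 = \left(- \frac{3}{4} + 1 + \left(\left(-4 + 2\right) + 6\right)\right) 1492 = \left(- \frac{3}{4} + 1 + \left(-2 + 6\right)\right) 1492 = \left(- \frac{3}{4} + 1 + 4\right) 1492 = \frac{17}{4} \cdot 1492 = 6341$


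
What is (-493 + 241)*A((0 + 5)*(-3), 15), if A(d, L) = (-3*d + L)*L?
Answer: -226800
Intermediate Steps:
A(d, L) = L*(L - 3*d) (A(d, L) = (L - 3*d)*L = L*(L - 3*d))
(-493 + 241)*A((0 + 5)*(-3), 15) = (-493 + 241)*(15*(15 - 3*(0 + 5)*(-3))) = -3780*(15 - 15*(-3)) = -3780*(15 - 3*(-15)) = -3780*(15 + 45) = -3780*60 = -252*900 = -226800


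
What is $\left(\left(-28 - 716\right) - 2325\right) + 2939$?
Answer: $-130$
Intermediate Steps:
$\left(\left(-28 - 716\right) - 2325\right) + 2939 = \left(-744 - 2325\right) + 2939 = -3069 + 2939 = -130$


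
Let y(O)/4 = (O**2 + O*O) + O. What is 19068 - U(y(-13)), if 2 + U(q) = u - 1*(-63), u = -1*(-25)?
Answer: 18982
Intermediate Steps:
y(O) = 4*O + 8*O**2 (y(O) = 4*((O**2 + O*O) + O) = 4*((O**2 + O**2) + O) = 4*(2*O**2 + O) = 4*(O + 2*O**2) = 4*O + 8*O**2)
u = 25
U(q) = 86 (U(q) = -2 + (25 - 1*(-63)) = -2 + (25 + 63) = -2 + 88 = 86)
19068 - U(y(-13)) = 19068 - 1*86 = 19068 - 86 = 18982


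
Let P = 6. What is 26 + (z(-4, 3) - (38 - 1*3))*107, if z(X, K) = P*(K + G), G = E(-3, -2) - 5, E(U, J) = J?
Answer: -6287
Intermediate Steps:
G = -7 (G = -2 - 5 = -7)
z(X, K) = -42 + 6*K (z(X, K) = 6*(K - 7) = 6*(-7 + K) = -42 + 6*K)
26 + (z(-4, 3) - (38 - 1*3))*107 = 26 + ((-42 + 6*3) - (38 - 1*3))*107 = 26 + ((-42 + 18) - (38 - 3))*107 = 26 + (-24 - 1*35)*107 = 26 + (-24 - 35)*107 = 26 - 59*107 = 26 - 6313 = -6287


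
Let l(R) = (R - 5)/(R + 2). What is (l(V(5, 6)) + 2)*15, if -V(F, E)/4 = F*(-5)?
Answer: 1495/34 ≈ 43.971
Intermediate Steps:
V(F, E) = 20*F (V(F, E) = -4*F*(-5) = -(-20)*F = 20*F)
l(R) = (-5 + R)/(2 + R)
(l(V(5, 6)) + 2)*15 = ((-5 + 20*5)/(2 + 20*5) + 2)*15 = ((-5 + 100)/(2 + 100) + 2)*15 = (95/102 + 2)*15 = (299/102)*15 = 1495/34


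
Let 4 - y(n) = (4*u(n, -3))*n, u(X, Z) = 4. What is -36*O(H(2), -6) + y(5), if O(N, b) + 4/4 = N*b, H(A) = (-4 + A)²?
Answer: 824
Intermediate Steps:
y(n) = 4 - 16*n (y(n) = 4 - 4*4*n = 4 - 16*n)
O(N, b) = -1 + N*b
-36*O(H(2), -6) + y(5) = -36*(-1 + (-4 + 2)²*(-6)) + (4 - 16*5) = -36*(-1 + (-2)²*(-6)) + (4 - 80) = -36*(-1 + 4*(-6)) - 76 = -36*(-1 - 24) - 76 = -36*(-25) - 76 = 900 - 76 = 824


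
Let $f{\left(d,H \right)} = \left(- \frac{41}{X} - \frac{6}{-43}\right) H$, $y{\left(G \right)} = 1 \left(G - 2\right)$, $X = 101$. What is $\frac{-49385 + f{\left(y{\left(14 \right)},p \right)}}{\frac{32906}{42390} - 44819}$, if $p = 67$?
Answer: $\frac{2273763292965}{2062756170218} \approx 1.1023$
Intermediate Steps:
$y{\left(G \right)} = -2 + G$ ($y{\left(G \right)} = 1 \left(-2 + G\right) = -2 + G$)
$f{\left(d,H \right)} = - \frac{1157 H}{4343}$ ($f{\left(d,H \right)} = \left(- \frac{41}{101} - \frac{6}{-43}\right) H = \left(\left(-41\right) \frac{1}{101} - - \frac{6}{43}\right) H = \left(- \frac{41}{101} + \frac{6}{43}\right) H = - \frac{1157 H}{4343}$)
$\frac{-49385 + f{\left(y{\left(14 \right)},p \right)}}{\frac{32906}{42390} - 44819} = \frac{-49385 - \frac{77519}{4343}}{\frac{32906}{42390} - 44819} = \frac{-49385 - \frac{77519}{4343}}{32906 \cdot \frac{1}{42390} - 44819} = - \frac{214556574}{4343 \left(\frac{16453}{21195} - 44819\right)} = - \frac{214556574}{4343 \left(- \frac{949922252}{21195}\right)} = \left(- \frac{214556574}{4343}\right) \left(- \frac{21195}{949922252}\right) = \frac{2273763292965}{2062756170218}$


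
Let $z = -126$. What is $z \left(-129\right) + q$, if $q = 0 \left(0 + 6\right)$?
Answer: $16254$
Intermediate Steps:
$q = 0$ ($q = 0 \cdot 6 = 0$)
$z \left(-129\right) + q = \left(-126\right) \left(-129\right) + 0 = 16254 + 0 = 16254$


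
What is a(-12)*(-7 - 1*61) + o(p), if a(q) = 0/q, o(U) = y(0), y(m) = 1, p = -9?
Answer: 1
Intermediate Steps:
o(U) = 1
a(q) = 0
a(-12)*(-7 - 1*61) + o(p) = 0*(-7 - 1*61) + 1 = 0*(-7 - 61) + 1 = 0*(-68) + 1 = 0 + 1 = 1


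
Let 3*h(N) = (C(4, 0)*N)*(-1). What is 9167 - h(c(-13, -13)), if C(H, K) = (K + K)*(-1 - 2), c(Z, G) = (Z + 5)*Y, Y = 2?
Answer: 9167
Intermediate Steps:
c(Z, G) = 10 + 2*Z (c(Z, G) = (Z + 5)*2 = (5 + Z)*2 = 10 + 2*Z)
C(H, K) = -6*K (C(H, K) = (2*K)*(-3) = -6*K)
h(N) = 0 (h(N) = (((-6*0)*N)*(-1))/3 = ((0*N)*(-1))/3 = (0*(-1))/3 = (⅓)*0 = 0)
9167 - h(c(-13, -13)) = 9167 - 1*0 = 9167 + 0 = 9167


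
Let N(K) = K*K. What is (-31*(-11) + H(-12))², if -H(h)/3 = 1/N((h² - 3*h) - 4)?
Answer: 111573018472969/959512576 ≈ 1.1628e+5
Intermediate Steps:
N(K) = K²
H(h) = -3/(-4 + h² - 3*h)² (H(h) = -3/((h² - 3*h) - 4)² = -3/(-4 + h² - 3*h)²)
(-31*(-11) + H(-12))² = (-31*(-11) - 3/(4 - 1*(-12)² + 3*(-12))²)² = (341 - 3/(4 - 1*144 - 36)²)² = (341 - 3/(4 - 144 - 36)²)² = (341 - 3/(-176)²)² = (341 - 3*1/30976)² = (341 - 3/30976)² = (10562813/30976)² = 111573018472969/959512576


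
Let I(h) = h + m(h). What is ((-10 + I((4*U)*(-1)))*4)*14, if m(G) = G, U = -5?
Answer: 1680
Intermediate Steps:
I(h) = 2*h (I(h) = h + h = 2*h)
((-10 + I((4*U)*(-1)))*4)*14 = ((-10 + 2*((4*(-5))*(-1)))*4)*14 = ((-10 + 2*(-20*(-1)))*4)*14 = ((-10 + 2*20)*4)*14 = ((-10 + 40)*4)*14 = (30*4)*14 = 120*14 = 1680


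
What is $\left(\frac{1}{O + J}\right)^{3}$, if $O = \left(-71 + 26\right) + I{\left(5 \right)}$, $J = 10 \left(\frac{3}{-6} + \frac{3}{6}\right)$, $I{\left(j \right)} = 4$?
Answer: $- \frac{1}{68921} \approx -1.4509 \cdot 10^{-5}$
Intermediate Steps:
$J = 0$ ($J = 10 \left(3 \left(- \frac{1}{6}\right) + 3 \cdot \frac{1}{6}\right) = 10 \left(- \frac{1}{2} + \frac{1}{2}\right) = 10 \cdot 0 = 0$)
$O = -41$ ($O = \left(-71 + 26\right) + 4 = -45 + 4 = -41$)
$\left(\frac{1}{O + J}\right)^{3} = \left(\frac{1}{-41 + 0}\right)^{3} = \left(\frac{1}{-41}\right)^{3} = \left(- \frac{1}{41}\right)^{3} = - \frac{1}{68921}$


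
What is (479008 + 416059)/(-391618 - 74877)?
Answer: -895067/466495 ≈ -1.9187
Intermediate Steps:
(479008 + 416059)/(-391618 - 74877) = 895067/(-466495) = 895067*(-1/466495) = -895067/466495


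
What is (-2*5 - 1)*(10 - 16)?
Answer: 66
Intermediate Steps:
(-2*5 - 1)*(10 - 16) = (-10 - 1)*(-6) = -11*(-6) = 66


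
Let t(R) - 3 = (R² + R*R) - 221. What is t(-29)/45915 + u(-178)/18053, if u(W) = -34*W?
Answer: 101435724/276301165 ≈ 0.36712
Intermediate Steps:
t(R) = -218 + 2*R² (t(R) = 3 + ((R² + R*R) - 221) = 3 + ((R² + R²) - 221) = 3 + (2*R² - 221) = 3 + (-221 + 2*R²) = -218 + 2*R²)
t(-29)/45915 + u(-178)/18053 = (-218 + 2*(-29)²)/45915 - 34*(-178)/18053 = (-218 + 2*841)*(1/45915) + 6052*(1/18053) = (-218 + 1682)*(1/45915) + 6052/18053 = 1464*(1/45915) + 6052/18053 = 488/15305 + 6052/18053 = 101435724/276301165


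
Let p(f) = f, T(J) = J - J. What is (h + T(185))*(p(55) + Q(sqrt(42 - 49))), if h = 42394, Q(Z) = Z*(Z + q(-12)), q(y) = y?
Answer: 2034912 - 508728*I*sqrt(7) ≈ 2.0349e+6 - 1.346e+6*I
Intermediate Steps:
T(J) = 0
Q(Z) = Z*(-12 + Z) (Q(Z) = Z*(Z - 12) = Z*(-12 + Z))
(h + T(185))*(p(55) + Q(sqrt(42 - 49))) = (42394 + 0)*(55 + sqrt(42 - 49)*(-12 + sqrt(42 - 49))) = 42394*(55 + sqrt(-7)*(-12 + sqrt(-7))) = 42394*(55 + (I*sqrt(7))*(-12 + I*sqrt(7))) = 42394*(55 + I*sqrt(7)*(-12 + I*sqrt(7))) = 2331670 + 42394*I*sqrt(7)*(-12 + I*sqrt(7))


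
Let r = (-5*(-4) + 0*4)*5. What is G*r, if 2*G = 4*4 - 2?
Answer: 700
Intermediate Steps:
G = 7 (G = (4*4 - 2)/2 = (16 - 2)/2 = (½)*14 = 7)
r = 100 (r = (20 + 0)*5 = 20*5 = 100)
G*r = 7*100 = 700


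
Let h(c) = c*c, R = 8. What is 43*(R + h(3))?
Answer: 731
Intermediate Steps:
h(c) = c²
43*(R + h(3)) = 43*(8 + 3²) = 43*(8 + 9) = 43*17 = 731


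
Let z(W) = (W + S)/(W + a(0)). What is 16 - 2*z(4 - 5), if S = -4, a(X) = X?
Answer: 6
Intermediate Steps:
z(W) = (-4 + W)/W (z(W) = (W - 4)/(W + 0) = (-4 + W)/W)
16 - 2*z(4 - 5) = 16 - 2*(-4 + (4 - 5))/(4 - 5) = 16 - 2*(-4 - 1)/(-1) = 16 - (-2)*(-5) = 16 - 2*5 = 16 - 10 = 6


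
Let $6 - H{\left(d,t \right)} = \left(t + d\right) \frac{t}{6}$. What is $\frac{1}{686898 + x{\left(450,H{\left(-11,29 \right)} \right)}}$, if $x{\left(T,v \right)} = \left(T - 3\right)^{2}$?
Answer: $\frac{1}{886707} \approx 1.1278 \cdot 10^{-6}$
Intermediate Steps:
$H{\left(d,t \right)} = 6 - \frac{t \left(d + t\right)}{6}$ ($H{\left(d,t \right)} = 6 - \left(t + d\right) \frac{t}{6} = 6 - \left(d + t\right) t \frac{1}{6} = 6 - \left(d + t\right) \frac{t}{6} = 6 - \frac{t \left(d + t\right)}{6}$)
$x{\left(T,v \right)} = \left(-3 + T\right)^{2}$
$\frac{1}{686898 + x{\left(450,H{\left(-11,29 \right)} \right)}} = \frac{1}{686898 + \left(-3 + 450\right)^{2}} = \frac{1}{686898 + 447^{2}} = \frac{1}{686898 + 199809} = \frac{1}{886707}$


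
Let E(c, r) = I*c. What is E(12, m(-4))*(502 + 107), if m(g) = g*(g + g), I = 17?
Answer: 124236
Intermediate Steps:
m(g) = 2*g² (m(g) = g*(2*g) = 2*g²)
E(c, r) = 17*c
E(12, m(-4))*(502 + 107) = (17*12)*(502 + 107) = 204*609 = 124236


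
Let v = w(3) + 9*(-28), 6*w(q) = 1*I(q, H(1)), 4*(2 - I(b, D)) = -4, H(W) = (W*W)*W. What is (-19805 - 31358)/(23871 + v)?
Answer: -102326/47239 ≈ -2.1661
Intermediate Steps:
H(W) = W**3 (H(W) = W**2*W = W**3)
I(b, D) = 3 (I(b, D) = 2 - 1/4*(-4) = 2 + 1 = 3)
w(q) = 1/2 (w(q) = (1*3)/6 = (1/6)*3 = 1/2)
v = -503/2 (v = 1/2 + 9*(-28) = 1/2 - 252 = -503/2 ≈ -251.50)
(-19805 - 31358)/(23871 + v) = (-19805 - 31358)/(23871 - 503/2) = -51163/47239/2 = -51163*2/47239 = -102326/47239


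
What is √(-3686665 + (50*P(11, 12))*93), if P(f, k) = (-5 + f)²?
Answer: I*√3519265 ≈ 1876.0*I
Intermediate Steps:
√(-3686665 + (50*P(11, 12))*93) = √(-3686665 + (50*(-5 + 11)²)*93) = √(-3686665 + (50*6²)*93) = √(-3686665 + (50*36)*93) = √(-3686665 + 1800*93) = √(-3686665 + 167400) = √(-3519265) = I*√3519265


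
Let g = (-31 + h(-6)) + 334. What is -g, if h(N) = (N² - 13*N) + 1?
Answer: -418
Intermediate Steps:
h(N) = 1 + N² - 13*N
g = 418 (g = (-31 + (1 + (-6)² - 13*(-6))) + 334 = (-31 + (1 + 36 + 78)) + 334 = (-31 + 115) + 334 = 84 + 334 = 418)
-g = -1*418 = -418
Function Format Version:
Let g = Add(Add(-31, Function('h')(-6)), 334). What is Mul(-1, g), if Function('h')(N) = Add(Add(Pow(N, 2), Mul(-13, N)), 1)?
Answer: -418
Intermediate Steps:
Function('h')(N) = Add(1, Pow(N, 2), Mul(-13, N))
g = 418 (g = Add(Add(-31, Add(1, Pow(-6, 2), Mul(-13, -6))), 334) = Add(Add(-31, Add(1, 36, 78)), 334) = Add(Add(-31, 115), 334) = Add(84, 334) = 418)
Mul(-1, g) = Mul(-1, 418) = -418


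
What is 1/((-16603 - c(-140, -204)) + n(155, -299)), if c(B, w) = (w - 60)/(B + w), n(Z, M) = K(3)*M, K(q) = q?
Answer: -43/752533 ≈ -5.7140e-5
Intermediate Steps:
n(Z, M) = 3*M
c(B, w) = (-60 + w)/(B + w)
1/((-16603 - c(-140, -204)) + n(155, -299)) = 1/((-16603 - (-60 - 204)/(-140 - 204)) + 3*(-299)) = 1/((-16603 - (-264)/(-344)) - 897) = 1/((-16603 - (-1)*(-264)/344) - 897) = 1/((-16603 - 1*33/43) - 897) = 1/((-16603 - 33/43) - 897) = 1/(-713962/43 - 897) = 1/(-752533/43) = -43/752533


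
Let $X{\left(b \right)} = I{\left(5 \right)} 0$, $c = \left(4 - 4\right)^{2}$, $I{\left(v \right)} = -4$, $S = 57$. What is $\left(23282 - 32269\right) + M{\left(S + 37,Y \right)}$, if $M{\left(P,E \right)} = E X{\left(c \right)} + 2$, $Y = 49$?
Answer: $-8985$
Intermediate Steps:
$c = 0$ ($c = 0^{2} = 0$)
$X{\left(b \right)} = 0$ ($X{\left(b \right)} = \left(-4\right) 0 = 0$)
$M{\left(P,E \right)} = 2$ ($M{\left(P,E \right)} = E 0 + 2 = 0 + 2 = 2$)
$\left(23282 - 32269\right) + M{\left(S + 37,Y \right)} = \left(23282 - 32269\right) + 2 = -8987 + 2 = -8985$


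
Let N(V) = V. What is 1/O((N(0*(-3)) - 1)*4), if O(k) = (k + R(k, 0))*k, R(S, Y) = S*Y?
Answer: 1/16 ≈ 0.062500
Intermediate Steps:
O(k) = k² (O(k) = (k + k*0)*k = (k + 0)*k = k*k = k²)
1/O((N(0*(-3)) - 1)*4) = 1/(((0*(-3) - 1)*4)²) = 1/(((0 - 1)*4)²) = 1/((-1*4)²) = 1/((-4)²) = 1/16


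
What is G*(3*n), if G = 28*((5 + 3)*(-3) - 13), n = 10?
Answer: -31080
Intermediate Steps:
G = -1036 (G = 28*(8*(-3) - 13) = 28*(-24 - 13) = 28*(-37) = -1036)
G*(3*n) = -3108*10 = -1036*30 = -31080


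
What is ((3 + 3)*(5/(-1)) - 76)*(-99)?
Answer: 10494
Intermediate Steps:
((3 + 3)*(5/(-1)) - 76)*(-99) = (6*(5*(-1)) - 76)*(-99) = (6*(-5) - 76)*(-99) = (-30 - 76)*(-99) = -106*(-99) = 10494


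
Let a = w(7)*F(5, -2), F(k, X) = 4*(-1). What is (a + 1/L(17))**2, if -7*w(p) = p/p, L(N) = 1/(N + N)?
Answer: 58564/49 ≈ 1195.2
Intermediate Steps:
L(N) = 1/(2*N)
w(p) = -1/7 (w(p) = -p/(7*p) = -1/7*1 = -1/7)
F(k, X) = -4
a = 4/7 (a = -1/7*(-4) = 4/7 ≈ 0.57143)
(a + 1/L(17))**2 = (4/7 + 1/((1/2)/17))**2 = (4/7 + 1/((1/2)*(1/17)))**2 = (4/7 + 1/(1/34))**2 = (4/7 + 34)**2 = (242/7)**2 = 58564/49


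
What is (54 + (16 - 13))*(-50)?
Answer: -2850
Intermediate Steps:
(54 + (16 - 13))*(-50) = (54 + 3)*(-50) = 57*(-50) = -2850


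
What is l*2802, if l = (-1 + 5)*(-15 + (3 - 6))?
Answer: -201744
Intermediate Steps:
l = -72 (l = 4*(-15 - 3) = 4*(-18) = -72)
l*2802 = -72*2802 = -201744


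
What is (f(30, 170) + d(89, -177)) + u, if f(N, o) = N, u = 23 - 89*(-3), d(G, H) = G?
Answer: 409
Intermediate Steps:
u = 290 (u = 23 + 267 = 290)
(f(30, 170) + d(89, -177)) + u = (30 + 89) + 290 = 119 + 290 = 409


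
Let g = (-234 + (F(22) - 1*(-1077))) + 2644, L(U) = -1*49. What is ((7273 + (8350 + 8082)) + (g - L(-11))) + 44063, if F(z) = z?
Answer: 71326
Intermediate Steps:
L(U) = -49
g = 3509 (g = (-234 + (22 - 1*(-1077))) + 2644 = (-234 + (22 + 1077)) + 2644 = (-234 + 1099) + 2644 = 865 + 2644 = 3509)
((7273 + (8350 + 8082)) + (g - L(-11))) + 44063 = ((7273 + (8350 + 8082)) + (3509 - 1*(-49))) + 44063 = ((7273 + 16432) + (3509 + 49)) + 44063 = (23705 + 3558) + 44063 = 27263 + 44063 = 71326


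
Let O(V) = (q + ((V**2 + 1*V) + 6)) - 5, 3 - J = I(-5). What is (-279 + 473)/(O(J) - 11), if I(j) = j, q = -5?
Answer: 194/57 ≈ 3.4035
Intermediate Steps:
J = 8 (J = 3 - 1*(-5) = 3 + 5 = 8)
O(V) = -4 + V + V**2 (O(V) = (-5 + ((V**2 + 1*V) + 6)) - 5 = (-5 + ((V**2 + V) + 6)) - 5 = (-5 + ((V + V**2) + 6)) - 5 = (-5 + (6 + V + V**2)) - 5 = (1 + V + V**2) - 5 = -4 + V + V**2)
(-279 + 473)/(O(J) - 11) = (-279 + 473)/((-4 + 8 + 8**2) - 11) = 194/((-4 + 8 + 64) - 11) = 194/(68 - 11) = 194/57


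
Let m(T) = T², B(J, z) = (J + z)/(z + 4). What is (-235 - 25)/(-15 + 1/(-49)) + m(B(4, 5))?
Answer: 3369/184 ≈ 18.310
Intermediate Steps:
B(J, z) = (J + z)/(4 + z)
(-235 - 25)/(-15 + 1/(-49)) + m(B(4, 5)) = (-235 - 25)/(-15 + 1/(-49)) + ((4 + 5)/(4 + 5))² = -260/(-15 - 1/49) + (9/9)² = -260/(-736/49) + ((⅑)*9)² = -260*(-49/736) + 1² = 3185/184 + 1 = 3369/184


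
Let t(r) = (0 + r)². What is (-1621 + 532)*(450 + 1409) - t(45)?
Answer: -2026476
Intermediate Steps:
t(r) = r²
(-1621 + 532)*(450 + 1409) - t(45) = (-1621 + 532)*(450 + 1409) - 1*45² = -1089*1859 - 1*2025 = -2024451 - 2025 = -2026476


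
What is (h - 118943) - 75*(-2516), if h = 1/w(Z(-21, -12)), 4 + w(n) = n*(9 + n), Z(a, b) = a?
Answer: 17299737/248 ≈ 69757.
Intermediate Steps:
w(n) = -4 + n*(9 + n)
h = 1/248 (h = 1/(-4 + (-21)² + 9*(-21)) = 1/(-4 + 441 - 189) = 1/248 ≈ 0.0040323)
(h - 118943) - 75*(-2516) = (1/248 - 118943) - 75*(-2516) = -29497863/248 + 188700 = 17299737/248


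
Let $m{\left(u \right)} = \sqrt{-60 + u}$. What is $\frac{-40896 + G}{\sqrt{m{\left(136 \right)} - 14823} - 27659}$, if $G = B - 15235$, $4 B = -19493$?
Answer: $\frac{244017}{4 \left(27659 - i \sqrt{14823 - 2 \sqrt{19}}\right)} \approx 2.2055 + 0.0097055 i$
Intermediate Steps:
$B = - \frac{19493}{4}$ ($B = \frac{1}{4} \left(-19493\right) = - \frac{19493}{4} \approx -4873.3$)
$G = - \frac{80433}{4}$ ($G = - \frac{19493}{4} - 15235 = - \frac{80433}{4} \approx -20108.0$)
$\frac{-40896 + G}{\sqrt{m{\left(136 \right)} - 14823} - 27659} = \frac{-40896 - \frac{80433}{4}}{\sqrt{\sqrt{-60 + 136} - 14823} - 27659} = - \frac{244017}{4 \left(\sqrt{\sqrt{76} - 14823} - 27659\right)} = - \frac{244017}{4 \left(\sqrt{2 \sqrt{19} - 14823} - 27659\right)} = - \frac{244017}{4 \left(\sqrt{-14823 + 2 \sqrt{19}} - 27659\right)} = - \frac{244017}{4 \left(-27659 + \sqrt{-14823 + 2 \sqrt{19}}\right)}$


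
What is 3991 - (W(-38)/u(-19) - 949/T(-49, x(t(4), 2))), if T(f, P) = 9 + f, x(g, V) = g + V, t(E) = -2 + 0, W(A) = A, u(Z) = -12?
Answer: 475693/120 ≈ 3964.1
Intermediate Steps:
t(E) = -2
x(g, V) = V + g
3991 - (W(-38)/u(-19) - 949/T(-49, x(t(4), 2))) = 3991 - (-38/(-12) - 949/(9 - 49)) = 3991 - (-38*(-1/12) - 949/(-40)) = 3991 - (19/6 - 949*(-1/40)) = 3991 - (19/6 + 949/40) = 3991 - 1*3227/120 = 3991 - 3227/120 = 475693/120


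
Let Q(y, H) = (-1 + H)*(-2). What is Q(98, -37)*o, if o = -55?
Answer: -4180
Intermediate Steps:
Q(y, H) = 2 - 2*H
Q(98, -37)*o = (2 - 2*(-37))*(-55) = (2 + 74)*(-55) = 76*(-55) = -4180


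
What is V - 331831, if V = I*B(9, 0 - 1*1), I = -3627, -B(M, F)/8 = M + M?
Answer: 190457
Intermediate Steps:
B(M, F) = -16*M (B(M, F) = -8*(M + M) = -16*M)
V = 522288 (V = -(-58032)*9 = -3627*(-144) = 522288)
V - 331831 = 522288 - 331831 = 190457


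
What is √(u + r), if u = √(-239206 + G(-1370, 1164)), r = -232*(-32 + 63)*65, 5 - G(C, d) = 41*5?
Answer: √(-467480 + I*√239406) ≈ 0.358 + 683.73*I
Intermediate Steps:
G(C, d) = -200 (G(C, d) = 5 - 41*5 = 5 - 1*205 = 5 - 205 = -200)
r = -467480 (r = -7192*65 = -232*2015 = -467480)
u = I*√239406 (u = √(-239206 - 200) = √(-239406) = I*√239406 ≈ 489.29*I)
√(u + r) = √(I*√239406 - 467480) = √(-467480 + I*√239406)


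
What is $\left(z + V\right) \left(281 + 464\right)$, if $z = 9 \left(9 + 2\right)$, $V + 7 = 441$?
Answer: $397085$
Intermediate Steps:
$V = 434$ ($V = -7 + 441 = 434$)
$z = 99$ ($z = 9 \cdot 11 = 99$)
$\left(z + V\right) \left(281 + 464\right) = \left(99 + 434\right) \left(281 + 464\right) = 533 \cdot 745 = 397085$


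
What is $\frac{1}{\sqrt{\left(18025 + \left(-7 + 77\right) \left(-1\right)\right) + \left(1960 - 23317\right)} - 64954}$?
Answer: $- \frac{32477}{2109512759} - \frac{9 i \sqrt{42}}{4219025518} \approx -1.5395 \cdot 10^{-5} - 1.3825 \cdot 10^{-8} i$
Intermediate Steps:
$\frac{1}{\sqrt{\left(18025 + \left(-7 + 77\right) \left(-1\right)\right) + \left(1960 - 23317\right)} - 64954} = \frac{1}{\sqrt{\left(18025 + 70 \left(-1\right)\right) - 21357} - 64954} = \frac{1}{\sqrt{\left(18025 - 70\right) - 21357} - 64954} = \frac{1}{\sqrt{17955 - 21357} - 64954} = \frac{1}{\sqrt{-3402} - 64954} = \frac{1}{9 i \sqrt{42} - 64954} = \frac{1}{-64954 + 9 i \sqrt{42}}$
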